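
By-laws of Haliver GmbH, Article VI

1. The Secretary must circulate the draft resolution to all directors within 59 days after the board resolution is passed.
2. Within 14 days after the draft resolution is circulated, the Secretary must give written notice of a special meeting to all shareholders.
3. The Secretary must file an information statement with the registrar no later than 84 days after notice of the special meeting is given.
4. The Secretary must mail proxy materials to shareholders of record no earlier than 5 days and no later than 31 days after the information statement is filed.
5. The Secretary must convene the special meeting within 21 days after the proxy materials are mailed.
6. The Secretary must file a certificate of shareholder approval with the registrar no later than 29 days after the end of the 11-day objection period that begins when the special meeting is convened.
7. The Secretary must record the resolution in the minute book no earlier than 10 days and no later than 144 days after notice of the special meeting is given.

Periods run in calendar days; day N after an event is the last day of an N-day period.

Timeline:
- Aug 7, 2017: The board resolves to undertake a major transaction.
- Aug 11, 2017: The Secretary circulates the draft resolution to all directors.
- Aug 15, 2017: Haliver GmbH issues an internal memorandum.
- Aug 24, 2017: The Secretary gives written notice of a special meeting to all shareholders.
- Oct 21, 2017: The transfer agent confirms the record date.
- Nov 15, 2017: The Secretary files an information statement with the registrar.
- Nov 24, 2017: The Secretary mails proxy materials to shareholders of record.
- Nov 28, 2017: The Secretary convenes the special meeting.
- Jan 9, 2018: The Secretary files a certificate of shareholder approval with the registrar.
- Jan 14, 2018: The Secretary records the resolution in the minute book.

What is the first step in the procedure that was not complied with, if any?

Step 1: 59 days after Aug 7, 2017 (when the board resolution is passed) is Oct 5, 2017; done Aug 11, 2017 — timely.
Step 2: 14 days after Aug 11, 2017 (when the draft resolution is circulated) is Aug 25, 2017; done Aug 24, 2017 — timely.
Step 3: 84 days after Aug 24, 2017 (when notice of the special meeting is given) is Nov 16, 2017; completed Nov 15, 2017, before the deadline.
Step 4: the window is 5–31 days after Nov 15, 2017 (when the information statement is filed), so Nov 20, 2017 through Dec 16, 2017; done Nov 24, 2017 — within the window.
Step 5: 21 days after Nov 24, 2017 (when the proxy materials are mailed) is Dec 15, 2017; completed Nov 28, 2017, before the deadline.
Step 6: 29 days after Dec 9, 2017 (end of the 11-day objection period, which began when the special meeting is convened on Nov 28, 2017) is Jan 7, 2018; not done until Jan 9, 2018, 2 days after the deadline.
No need to go further; step 6 was not satisfied.

Step 6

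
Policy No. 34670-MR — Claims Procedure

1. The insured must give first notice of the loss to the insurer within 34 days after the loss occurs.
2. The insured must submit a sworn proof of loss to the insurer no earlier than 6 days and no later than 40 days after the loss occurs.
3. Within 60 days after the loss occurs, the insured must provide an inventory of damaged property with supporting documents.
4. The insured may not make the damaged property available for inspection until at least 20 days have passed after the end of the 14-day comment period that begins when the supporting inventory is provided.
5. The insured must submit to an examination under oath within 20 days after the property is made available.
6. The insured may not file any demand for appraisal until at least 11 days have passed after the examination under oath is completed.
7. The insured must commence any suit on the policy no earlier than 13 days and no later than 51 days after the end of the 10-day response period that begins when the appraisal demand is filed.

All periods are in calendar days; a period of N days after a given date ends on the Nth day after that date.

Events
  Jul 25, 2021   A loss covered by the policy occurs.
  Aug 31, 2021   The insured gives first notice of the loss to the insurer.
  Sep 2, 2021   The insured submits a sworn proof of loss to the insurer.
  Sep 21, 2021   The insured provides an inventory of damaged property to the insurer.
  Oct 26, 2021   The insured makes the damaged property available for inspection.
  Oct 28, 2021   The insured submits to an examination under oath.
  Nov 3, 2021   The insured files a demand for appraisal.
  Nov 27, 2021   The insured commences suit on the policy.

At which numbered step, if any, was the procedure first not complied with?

Step 1

Step 1 — counting 34 days from Jul 25, 2021 (when the loss occurs) gives a deadline of Aug 28, 2021; not done until Aug 31, 2021, 3 days after the deadline.
No need to go further; step 1 was not satisfied.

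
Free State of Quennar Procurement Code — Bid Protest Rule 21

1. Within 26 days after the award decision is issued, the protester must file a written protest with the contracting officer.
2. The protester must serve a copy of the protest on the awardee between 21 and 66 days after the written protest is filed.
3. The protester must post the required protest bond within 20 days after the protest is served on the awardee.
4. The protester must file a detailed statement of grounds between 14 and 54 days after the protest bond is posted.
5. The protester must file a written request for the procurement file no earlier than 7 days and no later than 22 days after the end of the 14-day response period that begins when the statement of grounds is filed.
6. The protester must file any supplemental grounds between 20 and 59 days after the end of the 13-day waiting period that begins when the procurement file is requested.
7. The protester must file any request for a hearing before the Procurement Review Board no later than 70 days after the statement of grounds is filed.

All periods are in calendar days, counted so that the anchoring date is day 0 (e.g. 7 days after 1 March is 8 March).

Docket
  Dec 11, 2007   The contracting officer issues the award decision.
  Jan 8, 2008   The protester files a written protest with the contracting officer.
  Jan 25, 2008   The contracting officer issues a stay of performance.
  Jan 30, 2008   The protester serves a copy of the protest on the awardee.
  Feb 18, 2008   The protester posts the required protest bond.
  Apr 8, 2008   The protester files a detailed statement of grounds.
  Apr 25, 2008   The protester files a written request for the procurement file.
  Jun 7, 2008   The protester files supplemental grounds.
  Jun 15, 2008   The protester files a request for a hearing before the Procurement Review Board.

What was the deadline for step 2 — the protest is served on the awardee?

Mar 14, 2008

Step 2 runs from Jan 8, 2008, when the written protest is filed. The window is 21–66 days after Jan 8, 2008; it closes on Mar 14, 2008.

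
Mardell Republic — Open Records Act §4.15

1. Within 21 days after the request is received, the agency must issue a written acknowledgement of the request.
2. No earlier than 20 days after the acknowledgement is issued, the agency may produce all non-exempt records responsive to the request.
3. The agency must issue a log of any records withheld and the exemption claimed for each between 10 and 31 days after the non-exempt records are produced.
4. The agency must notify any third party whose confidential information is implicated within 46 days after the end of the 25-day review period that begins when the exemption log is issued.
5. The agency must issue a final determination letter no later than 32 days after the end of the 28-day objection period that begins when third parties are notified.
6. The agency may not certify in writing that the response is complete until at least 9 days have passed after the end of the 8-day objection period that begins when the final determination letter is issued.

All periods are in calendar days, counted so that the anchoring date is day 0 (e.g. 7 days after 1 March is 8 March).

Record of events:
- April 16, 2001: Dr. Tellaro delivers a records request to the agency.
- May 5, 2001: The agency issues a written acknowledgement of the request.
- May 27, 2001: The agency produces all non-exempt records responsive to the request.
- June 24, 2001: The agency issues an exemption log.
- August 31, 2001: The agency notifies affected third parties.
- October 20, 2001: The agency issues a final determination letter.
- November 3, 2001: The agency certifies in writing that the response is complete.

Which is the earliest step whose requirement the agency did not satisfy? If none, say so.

(1) due by April 16, 2001 + 21 days = May 7, 2001; completed May 5, 2001, before the deadline.
(2) permitted from May 5, 2001 + 20 days = May 25, 2001 onward; done May 27, 2001, after the minimum wait.
(3) the permitted window runs from May 27, 2001 + 10 = June 6, 2001 to May 27, 2001 + 31 = June 27, 2001; June 24, 2001 falls inside that range.
(4) due by July 19, 2001 + 46 days = September 3, 2001; done August 31, 2001 — timely.
(5) due by September 28, 2001 + 32 days = October 30, 2001; completed October 20, 2001, before the deadline.
(6) permitted from October 28, 2001 + 9 days = November 6, 2001 onward; November 3, 2001 is 3 days before the earliest permitted date.
That is the first point of non-compliance.

Step 6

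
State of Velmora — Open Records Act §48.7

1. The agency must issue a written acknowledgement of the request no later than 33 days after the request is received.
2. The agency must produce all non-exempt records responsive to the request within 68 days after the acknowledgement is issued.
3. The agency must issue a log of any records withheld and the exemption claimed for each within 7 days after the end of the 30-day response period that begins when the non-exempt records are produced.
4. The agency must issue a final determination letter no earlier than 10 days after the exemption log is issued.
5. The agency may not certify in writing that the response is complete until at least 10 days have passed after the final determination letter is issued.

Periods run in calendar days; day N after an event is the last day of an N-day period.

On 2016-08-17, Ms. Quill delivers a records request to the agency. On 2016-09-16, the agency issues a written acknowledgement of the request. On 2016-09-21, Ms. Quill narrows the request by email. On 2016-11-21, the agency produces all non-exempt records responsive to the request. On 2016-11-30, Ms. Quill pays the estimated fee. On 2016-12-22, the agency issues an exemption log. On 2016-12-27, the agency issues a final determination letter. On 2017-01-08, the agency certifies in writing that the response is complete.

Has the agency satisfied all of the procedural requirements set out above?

No

Step 1: 33 days after 2016-08-17 (when the request is received) is 2016-09-19; 2016-09-16 is within that limit.
Step 2: 68 days after 2016-09-16 (when the acknowledgement is issued) is 2016-11-23; completed 2016-11-21, before the deadline.
Step 3: 7 days after 2016-12-21 (end of the 30-day response period, which began when the non-exempt records are produced on 2016-11-21) is 2016-12-28; done 2016-12-22 — timely.
Step 4: the earliest permitted date is 10 days after 2016-12-22 (when the exemption log is issued), i.e. 2017-01-01; 2016-12-27 is 5 days before the earliest permitted date.
The analysis stops there.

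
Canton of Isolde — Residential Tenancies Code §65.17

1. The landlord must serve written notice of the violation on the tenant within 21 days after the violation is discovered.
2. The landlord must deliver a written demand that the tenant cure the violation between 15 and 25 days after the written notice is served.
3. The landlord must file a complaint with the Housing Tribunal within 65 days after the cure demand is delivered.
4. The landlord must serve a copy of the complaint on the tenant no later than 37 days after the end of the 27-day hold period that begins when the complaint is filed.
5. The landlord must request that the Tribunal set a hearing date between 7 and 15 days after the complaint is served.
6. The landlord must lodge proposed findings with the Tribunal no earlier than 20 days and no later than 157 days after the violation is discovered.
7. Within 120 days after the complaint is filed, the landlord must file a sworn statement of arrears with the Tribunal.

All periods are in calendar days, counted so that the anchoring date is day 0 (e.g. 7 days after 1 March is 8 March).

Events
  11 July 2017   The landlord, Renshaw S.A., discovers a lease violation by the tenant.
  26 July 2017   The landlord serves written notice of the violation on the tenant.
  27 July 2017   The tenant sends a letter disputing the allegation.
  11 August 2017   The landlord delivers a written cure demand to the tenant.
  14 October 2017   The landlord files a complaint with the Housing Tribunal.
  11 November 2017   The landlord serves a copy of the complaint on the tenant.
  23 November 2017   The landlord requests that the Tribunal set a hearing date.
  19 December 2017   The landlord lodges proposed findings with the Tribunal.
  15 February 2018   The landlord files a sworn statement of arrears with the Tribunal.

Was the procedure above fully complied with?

No

(1) due by 11 July 2017 + 21 days = 1 August 2017; done 26 July 2017 — timely.
(2) the permitted window runs from 26 July 2017 + 15 = 10 August 2017 to 26 July 2017 + 25 = 20 August 2017; done 11 August 2017, which is between those dates.
(3) due by 11 August 2017 + 65 days = 15 October 2017; done 14 October 2017 — timely.
(4) due by 10 November 2017 + 37 days = 17 December 2017; completed 11 November 2017, before the deadline.
(5) the permitted window runs from 11 November 2017 + 7 = 18 November 2017 to 11 November 2017 + 15 = 26 November 2017; done 23 November 2017, which is between those dates.
(6) the permitted window runs from 11 July 2017 + 20 = 31 July 2017 to 11 July 2017 + 157 = 15 December 2017; 19 December 2017 is 4 days past the end of the window.
The analysis stops there.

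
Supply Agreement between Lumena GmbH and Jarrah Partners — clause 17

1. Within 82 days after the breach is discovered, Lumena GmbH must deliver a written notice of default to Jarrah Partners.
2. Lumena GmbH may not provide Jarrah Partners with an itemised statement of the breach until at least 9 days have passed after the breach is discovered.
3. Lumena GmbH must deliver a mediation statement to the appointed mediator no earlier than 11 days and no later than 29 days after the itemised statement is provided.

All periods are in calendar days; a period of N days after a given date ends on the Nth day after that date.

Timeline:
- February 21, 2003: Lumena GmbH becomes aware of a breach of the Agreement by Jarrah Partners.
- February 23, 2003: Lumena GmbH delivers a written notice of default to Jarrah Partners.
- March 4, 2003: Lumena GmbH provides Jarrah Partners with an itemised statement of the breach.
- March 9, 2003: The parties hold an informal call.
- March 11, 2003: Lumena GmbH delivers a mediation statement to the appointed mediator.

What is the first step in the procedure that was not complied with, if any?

Step 1 — counting 82 days from February 21, 2003 (when the breach is discovered) gives a deadline of May 14, 2003; completed February 23, 2003, before the deadline.
Step 2 — must wait 9 days from February 21, 2003 (when the breach is discovered), so not before March 2, 2003; done March 4, 2003, after the minimum wait.
Step 3 — 11 and 29 days from March 4, 2003 (when the itemised statement is provided) are March 15, 2003 and April 2, 2003 respectively; March 11, 2003 is 4 days too early.
Later steps need not be reached.

Step 3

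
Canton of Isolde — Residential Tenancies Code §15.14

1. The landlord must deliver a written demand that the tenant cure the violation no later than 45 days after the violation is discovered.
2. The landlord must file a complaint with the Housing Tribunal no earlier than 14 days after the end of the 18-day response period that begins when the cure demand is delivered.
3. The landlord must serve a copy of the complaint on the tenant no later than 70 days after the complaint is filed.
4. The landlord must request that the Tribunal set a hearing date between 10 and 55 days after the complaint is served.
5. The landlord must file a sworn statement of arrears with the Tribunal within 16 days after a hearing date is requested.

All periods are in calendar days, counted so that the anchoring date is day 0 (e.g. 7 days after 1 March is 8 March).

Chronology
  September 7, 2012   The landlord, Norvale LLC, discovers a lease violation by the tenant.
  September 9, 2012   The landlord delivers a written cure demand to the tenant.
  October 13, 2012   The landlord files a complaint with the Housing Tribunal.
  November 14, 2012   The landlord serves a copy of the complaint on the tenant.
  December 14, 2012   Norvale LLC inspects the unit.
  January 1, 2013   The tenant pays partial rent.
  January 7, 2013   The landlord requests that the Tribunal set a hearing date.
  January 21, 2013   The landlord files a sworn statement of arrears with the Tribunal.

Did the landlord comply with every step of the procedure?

(1) due by September 7, 2012 + 45 days = October 22, 2012; completed September 9, 2012, before the deadline.
(2) permitted from September 27, 2012 + 14 days = October 11, 2012 onward; done October 13, 2012, after the minimum wait.
(3) due by October 13, 2012 + 70 days = December 22, 2012; November 14, 2012 is within that limit.
(4) the permitted window runs from November 14, 2012 + 10 = November 24, 2012 to November 14, 2012 + 55 = January 8, 2013; done January 7, 2013, which is between those dates.
(5) due by January 7, 2013 + 16 days = January 23, 2013; done January 21, 2013 — timely.

Yes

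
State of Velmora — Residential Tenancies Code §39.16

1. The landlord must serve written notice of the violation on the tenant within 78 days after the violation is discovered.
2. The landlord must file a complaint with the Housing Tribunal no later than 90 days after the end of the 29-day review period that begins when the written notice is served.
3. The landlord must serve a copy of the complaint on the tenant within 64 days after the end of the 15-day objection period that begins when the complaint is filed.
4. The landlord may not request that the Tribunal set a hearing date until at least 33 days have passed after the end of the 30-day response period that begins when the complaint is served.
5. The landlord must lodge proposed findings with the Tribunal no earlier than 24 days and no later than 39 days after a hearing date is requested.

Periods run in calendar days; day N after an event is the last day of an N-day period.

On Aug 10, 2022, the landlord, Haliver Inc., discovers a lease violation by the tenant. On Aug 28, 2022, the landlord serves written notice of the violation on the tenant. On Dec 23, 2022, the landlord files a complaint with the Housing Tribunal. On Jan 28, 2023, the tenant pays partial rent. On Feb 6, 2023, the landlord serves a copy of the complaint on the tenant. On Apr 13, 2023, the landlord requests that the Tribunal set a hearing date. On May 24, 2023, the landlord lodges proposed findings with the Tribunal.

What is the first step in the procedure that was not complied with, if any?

(1) due by Aug 10, 2022 + 78 days = Oct 27, 2022; completed Aug 28, 2022, before the deadline.
(2) due by Sep 26, 2022 + 90 days = Dec 25, 2022; done Dec 23, 2022 — timely.
(3) due by Jan 7, 2023 + 64 days = Mar 12, 2023; completed Feb 6, 2023, before the deadline.
(4) permitted from Mar 8, 2023 + 33 days = Apr 10, 2023 onward; Apr 13, 2023 is on or after that date.
(5) the permitted window runs from Apr 13, 2023 + 24 = May 7, 2023 to Apr 13, 2023 + 39 = May 22, 2023; May 24, 2023 is 2 days past the end of the window.
No need to go further; step 5 was not satisfied.

Step 5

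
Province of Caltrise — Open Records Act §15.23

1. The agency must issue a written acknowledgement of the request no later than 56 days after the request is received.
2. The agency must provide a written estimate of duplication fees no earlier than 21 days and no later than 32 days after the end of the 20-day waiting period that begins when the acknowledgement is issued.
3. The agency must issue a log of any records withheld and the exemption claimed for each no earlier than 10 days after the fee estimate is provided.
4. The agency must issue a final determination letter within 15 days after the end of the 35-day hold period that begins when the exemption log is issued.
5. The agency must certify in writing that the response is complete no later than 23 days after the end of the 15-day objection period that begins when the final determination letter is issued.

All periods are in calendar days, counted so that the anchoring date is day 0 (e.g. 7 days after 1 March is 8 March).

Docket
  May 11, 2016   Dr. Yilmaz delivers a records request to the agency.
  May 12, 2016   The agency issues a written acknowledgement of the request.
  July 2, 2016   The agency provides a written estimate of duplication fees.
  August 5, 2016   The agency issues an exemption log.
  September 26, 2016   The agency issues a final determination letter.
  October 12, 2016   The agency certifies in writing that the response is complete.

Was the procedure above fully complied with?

No

Step 1: 56 days after May 11, 2016 (when the request is received) is July 6, 2016; completed May 12, 2016, before the deadline.
Step 2: the window is 21–32 days after June 1, 2016 (end of the 20-day waiting period, which began when the acknowledgement is issued on May 12, 2016), so June 22, 2016 through July 3, 2016; done July 2, 2016 — within the window.
Step 3: the earliest permitted date is 10 days after July 2, 2016 (when the fee estimate is provided), i.e. July 12, 2016; done August 5, 2016, after the minimum wait.
Step 4: 15 days after September 9, 2016 (end of the 35-day hold period, which began when the exemption log is issued on August 5, 2016) is September 24, 2016; not done until September 26, 2016, 2 days after the deadline.
Later steps need not be reached.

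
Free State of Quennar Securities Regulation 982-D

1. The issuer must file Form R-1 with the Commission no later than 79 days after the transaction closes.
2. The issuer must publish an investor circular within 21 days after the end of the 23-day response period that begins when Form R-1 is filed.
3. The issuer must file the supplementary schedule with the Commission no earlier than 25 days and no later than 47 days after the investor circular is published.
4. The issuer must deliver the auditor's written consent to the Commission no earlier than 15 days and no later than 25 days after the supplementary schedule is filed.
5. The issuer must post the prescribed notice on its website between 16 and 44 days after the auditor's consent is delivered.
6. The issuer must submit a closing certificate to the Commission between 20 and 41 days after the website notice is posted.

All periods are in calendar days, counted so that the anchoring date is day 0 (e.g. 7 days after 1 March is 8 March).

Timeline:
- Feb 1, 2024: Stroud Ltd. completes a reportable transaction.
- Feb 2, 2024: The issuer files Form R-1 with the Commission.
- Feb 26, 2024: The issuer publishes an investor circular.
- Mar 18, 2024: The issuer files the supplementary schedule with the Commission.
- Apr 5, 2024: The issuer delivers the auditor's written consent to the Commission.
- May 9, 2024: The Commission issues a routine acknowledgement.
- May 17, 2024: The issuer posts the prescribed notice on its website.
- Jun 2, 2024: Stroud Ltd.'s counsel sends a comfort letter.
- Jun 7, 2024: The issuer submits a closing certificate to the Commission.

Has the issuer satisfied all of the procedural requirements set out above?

No

Step 1: 79 days after Feb 1, 2024 (when the transaction closes) is Apr 20, 2024; done Feb 2, 2024 — timely.
Step 2: 21 days after Feb 25, 2024 (end of the 23-day response period, which began when Form R-1 is filed on Feb 2, 2024) is Mar 17, 2024; done Feb 26, 2024 — timely.
Step 3: the window is 25–47 days after Feb 26, 2024 (when the investor circular is published), so Mar 22, 2024 through Apr 13, 2024; Mar 18, 2024 is 4 days too early.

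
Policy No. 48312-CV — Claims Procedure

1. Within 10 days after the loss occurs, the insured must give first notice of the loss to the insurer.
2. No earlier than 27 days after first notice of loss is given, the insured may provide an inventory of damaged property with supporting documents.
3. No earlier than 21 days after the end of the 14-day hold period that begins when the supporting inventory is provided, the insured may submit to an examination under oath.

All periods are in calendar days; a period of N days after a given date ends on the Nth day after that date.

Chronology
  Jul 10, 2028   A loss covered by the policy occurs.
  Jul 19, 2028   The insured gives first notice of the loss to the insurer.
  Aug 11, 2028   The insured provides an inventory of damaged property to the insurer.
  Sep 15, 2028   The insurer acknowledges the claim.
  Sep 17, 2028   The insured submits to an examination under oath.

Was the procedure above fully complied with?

No

Step 1 — counting 10 days from Jul 10, 2028 (when the loss occurs) gives a deadline of Jul 20, 2028; done Jul 19, 2028 — timely.
Step 2 — must wait 27 days from Jul 19, 2028 (when first notice of loss is given), so not before Aug 15, 2028; Aug 11, 2028 is 4 days before the earliest permitted date.
The procedure was therefore not followed at step 2.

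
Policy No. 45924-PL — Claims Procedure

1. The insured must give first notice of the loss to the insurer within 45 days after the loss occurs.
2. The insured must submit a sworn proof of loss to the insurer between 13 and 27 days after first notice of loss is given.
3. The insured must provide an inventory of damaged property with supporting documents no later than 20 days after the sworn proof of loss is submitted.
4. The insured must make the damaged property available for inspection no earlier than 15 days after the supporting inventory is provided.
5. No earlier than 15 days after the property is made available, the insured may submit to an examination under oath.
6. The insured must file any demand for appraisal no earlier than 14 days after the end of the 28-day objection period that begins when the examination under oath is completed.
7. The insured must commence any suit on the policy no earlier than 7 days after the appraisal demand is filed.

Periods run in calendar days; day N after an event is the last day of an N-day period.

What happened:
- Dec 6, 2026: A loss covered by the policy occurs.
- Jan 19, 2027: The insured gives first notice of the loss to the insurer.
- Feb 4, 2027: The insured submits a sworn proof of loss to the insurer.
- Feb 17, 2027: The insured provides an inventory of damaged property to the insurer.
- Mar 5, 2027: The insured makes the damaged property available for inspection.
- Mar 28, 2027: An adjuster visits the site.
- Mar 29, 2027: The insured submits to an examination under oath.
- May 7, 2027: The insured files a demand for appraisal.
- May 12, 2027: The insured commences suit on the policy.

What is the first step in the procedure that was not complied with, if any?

Step 1 — counting 45 days from Dec 6, 2026 (when the loss occurs) gives a deadline of Jan 20, 2027; Jan 19, 2027 is within that limit.
Step 2 — 13 and 27 days from Jan 19, 2027 (when first notice of loss is given) are Feb 1, 2027 and Feb 15, 2027 respectively; done Feb 4, 2027 — within the window.
Step 3 — counting 20 days from Feb 4, 2027 (when the sworn proof of loss is submitted) gives a deadline of Feb 24, 2027; Feb 17, 2027 is within that limit.
Step 4 — must wait 15 days from Feb 17, 2027 (when the supporting inventory is provided), so not before Mar 4, 2027; done Mar 5, 2027 — permitted.
Step 5 — must wait 15 days from Mar 5, 2027 (when the property is made available), so not before Mar 20, 2027; Mar 29, 2027 is on or after that date.
Step 6 — must wait 14 days from Apr 26, 2027 (end of the 28-day objection period, which began when the examination under oath is completed on Mar 29, 2027), so not before May 10, 2027; done May 7, 2027 — 3 days too early.

Step 6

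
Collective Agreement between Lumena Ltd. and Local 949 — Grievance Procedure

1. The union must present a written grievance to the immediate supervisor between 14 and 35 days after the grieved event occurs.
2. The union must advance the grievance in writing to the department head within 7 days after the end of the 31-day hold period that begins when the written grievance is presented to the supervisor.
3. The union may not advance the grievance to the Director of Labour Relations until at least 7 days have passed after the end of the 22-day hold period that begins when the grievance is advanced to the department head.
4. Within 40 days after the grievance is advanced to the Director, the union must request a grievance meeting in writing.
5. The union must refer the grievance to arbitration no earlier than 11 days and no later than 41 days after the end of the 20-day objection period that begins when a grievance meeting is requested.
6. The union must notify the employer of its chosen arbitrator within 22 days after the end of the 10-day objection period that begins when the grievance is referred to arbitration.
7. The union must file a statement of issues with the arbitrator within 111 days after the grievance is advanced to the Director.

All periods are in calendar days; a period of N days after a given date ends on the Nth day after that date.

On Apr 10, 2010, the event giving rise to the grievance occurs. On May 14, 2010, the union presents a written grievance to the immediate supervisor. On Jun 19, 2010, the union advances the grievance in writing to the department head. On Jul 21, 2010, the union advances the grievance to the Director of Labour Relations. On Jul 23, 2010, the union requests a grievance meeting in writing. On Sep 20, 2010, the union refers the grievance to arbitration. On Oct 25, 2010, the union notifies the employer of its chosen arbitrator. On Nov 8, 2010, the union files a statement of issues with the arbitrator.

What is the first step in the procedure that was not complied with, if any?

Step 1 — 14 and 35 days from Apr 10, 2010 (when the grieved event occurs) are Apr 24, 2010 and May 15, 2010 respectively; done May 14, 2010 — within the window.
Step 2 — counting 7 days from Jun 14, 2010 (end of the 31-day hold period, which began when the written grievance is presented to the supervisor on May 14, 2010) gives a deadline of Jun 21, 2010; done Jun 19, 2010 — timely.
Step 3 — must wait 7 days from Jul 11, 2010 (end of the 22-day hold period, which began when the grievance is advanced to the department head on Jun 19, 2010), so not before Jul 18, 2010; done Jul 21, 2010 — permitted.
Step 4 — counting 40 days from Jul 21, 2010 (when the grievance is advanced to the Director) gives a deadline of Aug 30, 2010; completed Jul 23, 2010, before the deadline.
Step 5 — 11 and 41 days from Aug 12, 2010 (end of the 20-day objection period, which began when a grievance meeting is requested on Jul 23, 2010) are Aug 23, 2010 and Sep 22, 2010 respectively; done Sep 20, 2010 — within the window.
Step 6 — counting 22 days from Sep 30, 2010 (end of the 10-day objection period, which began when the grievance is referred to arbitration on Sep 20, 2010) gives a deadline of Oct 22, 2010; not done until Oct 25, 2010, 3 days after the deadline.

Step 6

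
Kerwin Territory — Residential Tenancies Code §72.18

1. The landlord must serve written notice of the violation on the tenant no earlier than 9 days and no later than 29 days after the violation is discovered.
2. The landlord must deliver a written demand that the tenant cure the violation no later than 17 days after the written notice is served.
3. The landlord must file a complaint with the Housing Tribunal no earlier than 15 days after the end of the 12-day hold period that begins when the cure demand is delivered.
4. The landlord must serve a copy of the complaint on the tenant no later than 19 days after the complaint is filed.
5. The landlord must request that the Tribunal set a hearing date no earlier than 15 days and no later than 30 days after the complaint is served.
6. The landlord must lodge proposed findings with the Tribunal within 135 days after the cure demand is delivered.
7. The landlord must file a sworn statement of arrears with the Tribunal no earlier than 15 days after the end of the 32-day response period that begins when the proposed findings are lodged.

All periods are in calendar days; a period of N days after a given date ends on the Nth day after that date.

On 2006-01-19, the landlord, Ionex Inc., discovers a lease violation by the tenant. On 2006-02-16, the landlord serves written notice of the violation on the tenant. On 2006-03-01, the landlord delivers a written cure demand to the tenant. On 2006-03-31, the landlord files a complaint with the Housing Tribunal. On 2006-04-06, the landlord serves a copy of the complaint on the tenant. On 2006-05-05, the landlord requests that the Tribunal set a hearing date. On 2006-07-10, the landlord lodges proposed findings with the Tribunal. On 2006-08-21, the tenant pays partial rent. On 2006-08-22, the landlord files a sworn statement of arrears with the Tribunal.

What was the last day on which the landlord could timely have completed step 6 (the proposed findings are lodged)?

2006-07-14

Step 6 runs from 2006-03-01, when the cure demand is delivered. 135 days after 2006-03-01 is 2006-07-14.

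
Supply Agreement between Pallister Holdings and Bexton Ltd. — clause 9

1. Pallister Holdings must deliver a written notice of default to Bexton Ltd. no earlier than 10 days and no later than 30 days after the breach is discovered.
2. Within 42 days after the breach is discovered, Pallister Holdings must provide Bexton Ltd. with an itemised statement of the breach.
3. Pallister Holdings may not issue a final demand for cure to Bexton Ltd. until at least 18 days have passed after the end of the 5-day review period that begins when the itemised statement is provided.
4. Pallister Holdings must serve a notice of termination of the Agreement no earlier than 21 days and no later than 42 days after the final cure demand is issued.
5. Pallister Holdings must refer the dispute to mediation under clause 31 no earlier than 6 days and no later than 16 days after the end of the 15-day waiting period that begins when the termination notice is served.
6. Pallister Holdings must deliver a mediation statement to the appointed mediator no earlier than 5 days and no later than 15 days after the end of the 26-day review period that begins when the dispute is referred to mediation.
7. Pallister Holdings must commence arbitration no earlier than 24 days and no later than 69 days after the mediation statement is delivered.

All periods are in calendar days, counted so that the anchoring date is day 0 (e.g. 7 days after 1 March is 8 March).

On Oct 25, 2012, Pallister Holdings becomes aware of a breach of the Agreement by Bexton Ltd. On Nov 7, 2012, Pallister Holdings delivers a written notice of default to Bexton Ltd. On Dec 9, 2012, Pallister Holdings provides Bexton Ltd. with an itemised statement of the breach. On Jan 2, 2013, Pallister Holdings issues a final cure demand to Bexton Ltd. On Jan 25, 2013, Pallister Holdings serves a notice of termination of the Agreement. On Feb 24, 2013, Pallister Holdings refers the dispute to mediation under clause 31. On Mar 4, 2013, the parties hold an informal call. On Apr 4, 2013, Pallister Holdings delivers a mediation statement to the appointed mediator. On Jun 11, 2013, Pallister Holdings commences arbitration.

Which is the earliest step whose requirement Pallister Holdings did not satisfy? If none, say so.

Step 1: the window is 10–30 days after Oct 25, 2012 (when the breach is discovered), so Nov 4, 2012 through Nov 24, 2012; Nov 7, 2012 falls inside that range.
Step 2: 42 days after Oct 25, 2012 (when the breach is discovered) is Dec 6, 2012; not done until Dec 9, 2012, 3 days after the deadline.

Step 2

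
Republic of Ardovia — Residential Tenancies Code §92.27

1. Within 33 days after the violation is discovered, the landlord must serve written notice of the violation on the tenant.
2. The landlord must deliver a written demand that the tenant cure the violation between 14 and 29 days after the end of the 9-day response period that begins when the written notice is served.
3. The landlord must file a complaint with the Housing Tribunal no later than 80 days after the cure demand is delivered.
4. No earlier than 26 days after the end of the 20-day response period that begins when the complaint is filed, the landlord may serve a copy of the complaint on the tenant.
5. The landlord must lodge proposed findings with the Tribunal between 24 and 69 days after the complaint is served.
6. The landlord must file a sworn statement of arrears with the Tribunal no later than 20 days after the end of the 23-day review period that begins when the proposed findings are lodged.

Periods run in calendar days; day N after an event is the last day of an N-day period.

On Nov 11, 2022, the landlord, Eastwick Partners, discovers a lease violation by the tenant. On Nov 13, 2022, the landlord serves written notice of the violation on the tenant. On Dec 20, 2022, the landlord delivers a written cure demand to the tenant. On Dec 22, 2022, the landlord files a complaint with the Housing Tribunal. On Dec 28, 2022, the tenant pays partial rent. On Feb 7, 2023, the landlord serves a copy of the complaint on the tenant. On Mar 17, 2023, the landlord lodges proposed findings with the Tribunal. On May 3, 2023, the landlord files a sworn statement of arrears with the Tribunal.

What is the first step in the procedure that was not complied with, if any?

Step 1 — counting 33 days from Nov 11, 2022 (when the violation is discovered) gives a deadline of Dec 14, 2022; Nov 13, 2022 is within that limit.
Step 2 — 14 and 29 days from Nov 22, 2022 (end of the 9-day response period, which began when the written notice is served on Nov 13, 2022) are Dec 6, 2022 and Dec 21, 2022 respectively; done Dec 20, 2022, which is between those dates.
Step 3 — counting 80 days from Dec 20, 2022 (when the cure demand is delivered) gives a deadline of Mar 10, 2023; Dec 22, 2022 is within that limit.
Step 4 — must wait 26 days from Jan 11, 2023 (end of the 20-day response period, which began when the complaint is filed on Dec 22, 2022), so not before Feb 6, 2023; done Feb 7, 2023 — permitted.
Step 5 — 24 and 69 days from Feb 7, 2023 (when the complaint is served) are Mar 3, 2023 and Apr 17, 2023 respectively; done Mar 17, 2023 — within the window.
Step 6 — counting 20 days from Apr 9, 2023 (end of the 23-day review period, which began when the proposed findings are lodged on Mar 17, 2023) gives a deadline of Apr 29, 2023; done May 3, 2023 — 4 days late.

Step 6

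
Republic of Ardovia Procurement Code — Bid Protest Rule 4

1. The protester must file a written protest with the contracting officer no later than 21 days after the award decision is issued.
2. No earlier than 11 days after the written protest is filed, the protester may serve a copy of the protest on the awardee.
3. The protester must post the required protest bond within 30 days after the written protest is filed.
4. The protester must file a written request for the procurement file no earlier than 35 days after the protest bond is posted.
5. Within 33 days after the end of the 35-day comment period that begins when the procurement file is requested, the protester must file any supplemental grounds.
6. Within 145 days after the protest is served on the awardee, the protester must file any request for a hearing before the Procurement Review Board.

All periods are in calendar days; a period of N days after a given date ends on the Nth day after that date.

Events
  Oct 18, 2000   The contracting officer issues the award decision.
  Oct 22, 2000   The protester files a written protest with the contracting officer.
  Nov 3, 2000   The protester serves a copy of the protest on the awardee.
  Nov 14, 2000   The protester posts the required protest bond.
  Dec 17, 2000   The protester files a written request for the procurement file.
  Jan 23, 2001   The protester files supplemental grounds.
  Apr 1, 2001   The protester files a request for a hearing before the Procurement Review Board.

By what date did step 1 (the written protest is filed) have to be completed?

Step 1 runs from Oct 18, 2000, when the award decision is issued. 21 days after Oct 18, 2000 is Nov 8, 2000.

Nov 8, 2000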